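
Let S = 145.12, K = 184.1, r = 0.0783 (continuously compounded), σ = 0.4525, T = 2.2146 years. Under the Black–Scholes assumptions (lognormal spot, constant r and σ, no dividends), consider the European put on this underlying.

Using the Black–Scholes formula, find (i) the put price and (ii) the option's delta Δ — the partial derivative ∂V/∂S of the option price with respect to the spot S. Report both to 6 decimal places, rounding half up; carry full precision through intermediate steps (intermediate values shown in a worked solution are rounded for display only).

σ√T = 0.4525·√2.2146 = 0.673389
d₁ = (ln(S/K) + (r+σ²/2)T) / (σ√T) = (ln(145.12/184.1) + (0.0783+0.4525²/2)·2.2146) / 0.673389 = (-0.237918 + 0.400130) / 0.673389 = 0.240888
d₂ = d₁ − σ√T = 0.240888 − 0.673389 = -0.432501
e^{−rT} = e^{−0.0783·2.2146} = 0.840799
N(−d₁) = 0.404821,  N(−d₂) = 0.667311
Put price V = K·e^{−rT}·N(−d₂) − S·N(−d₁) = 103.293795 − 58.747596 = 44.546199
Δ = −N(−d₁) = -0.404821

price = 44.546199
Δ = -0.404821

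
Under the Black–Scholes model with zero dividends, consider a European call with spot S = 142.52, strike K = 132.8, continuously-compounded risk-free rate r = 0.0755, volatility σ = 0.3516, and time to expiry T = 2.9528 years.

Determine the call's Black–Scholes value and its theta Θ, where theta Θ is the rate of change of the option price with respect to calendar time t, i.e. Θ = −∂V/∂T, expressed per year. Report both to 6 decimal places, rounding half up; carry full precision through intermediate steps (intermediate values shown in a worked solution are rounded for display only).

σ√T = 0.3516·√2.9528 = 0.604179
d₁ = (ln(S/K) + (r+σ²/2)T) / (σ√T) = (ln(142.52/132.8) + (0.0755+0.3516²/2)·2.9528) / 0.604179 = (0.070638 + 0.405453) / 0.604179 = 0.787996
d₂ = d₁ − σ√T = 0.787996 − 0.604179 = 0.183817
e^{−rT} = e^{−0.0755·2.9528} = 0.800166
N(d₁) = 0.784650,  N(d₂) = 0.572921
Call price V = S·N(d₁) − K·e^{−rT}·N(d₂) = 111.828382 − 60.879770 = 50.948612
φ(d₁) = (1/√(2π))·e^{−d₁²/2} = 0.292466
Θ = −S·φ(d₁)·σ/(2√T) − r·K·e^{−rT}·N(d₂) = −4.264350 − 4.596423 = -8.860773

price = 50.948612
Θ = -8.860773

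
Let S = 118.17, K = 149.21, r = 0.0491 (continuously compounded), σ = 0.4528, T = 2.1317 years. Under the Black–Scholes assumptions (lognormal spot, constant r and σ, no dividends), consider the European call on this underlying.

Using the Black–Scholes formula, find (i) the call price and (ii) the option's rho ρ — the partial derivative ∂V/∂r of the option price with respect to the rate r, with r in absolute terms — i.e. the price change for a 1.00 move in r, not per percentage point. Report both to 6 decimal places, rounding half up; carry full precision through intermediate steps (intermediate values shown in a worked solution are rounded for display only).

price = 25.194910
ρ = 85.877041

σ√T = 0.4528·√2.1317 = 0.661104
d₁ = (ln(S/K) + (r+σ²/2)T) / (σ√T) = (ln(118.17/149.21) + (0.0491+0.4528²/2)·2.1317) / 0.661104 = (-0.233230 + 0.323195) / 0.661104 = 0.136083
d₂ = d₁ − σ√T = 0.136083 − 0.661104 = -0.525021
e^{−rT} = e^{−0.0491·2.1317} = 0.900625
N(d₁) = 0.554122,  N(d₂) = 0.299784
Call price V = S·N(d₁) − K·e^{−rT}·N(d₂) = 65.480616 − 40.285707 = 25.194910
ρ = K·T·e^{−rT}·N(d₂) = 85.877041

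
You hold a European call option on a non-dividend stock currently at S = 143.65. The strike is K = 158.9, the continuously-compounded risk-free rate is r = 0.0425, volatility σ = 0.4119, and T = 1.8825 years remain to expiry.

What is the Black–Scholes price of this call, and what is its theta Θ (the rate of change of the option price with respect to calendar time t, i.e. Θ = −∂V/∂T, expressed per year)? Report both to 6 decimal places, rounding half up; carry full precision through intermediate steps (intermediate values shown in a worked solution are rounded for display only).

σ√T = 0.4119·√1.8825 = 0.565144
d₁ = (ln(S/K) + (r+σ²/2)T) / (σ√T) = (ln(143.65/158.9) + (0.0425+0.4119²/2)·1.8825) / 0.565144 = (-0.100895 + 0.239700) / 0.565144 = 0.245610
d₂ = d₁ − σ√T = 0.245610 − 0.565144 = -0.319534
e^{−rT} = e^{−0.0425·1.8825} = 0.923111
N(d₁) = 0.597008,  N(d₂) = 0.374661
Call price V = S·N(d₁) − K·e^{−rT}·N(d₂) = 85.760177 − 54.956074 = 30.804103
φ(d₁) = (1/√(2π))·e^{−d₁²/2} = 0.387089
Θ = −S·φ(d₁)·σ/(2√T) − r·K·e^{−rT}·N(d₂) = −8.346623 − 2.335633 = -10.682256

price = 30.804103
Θ = -10.682256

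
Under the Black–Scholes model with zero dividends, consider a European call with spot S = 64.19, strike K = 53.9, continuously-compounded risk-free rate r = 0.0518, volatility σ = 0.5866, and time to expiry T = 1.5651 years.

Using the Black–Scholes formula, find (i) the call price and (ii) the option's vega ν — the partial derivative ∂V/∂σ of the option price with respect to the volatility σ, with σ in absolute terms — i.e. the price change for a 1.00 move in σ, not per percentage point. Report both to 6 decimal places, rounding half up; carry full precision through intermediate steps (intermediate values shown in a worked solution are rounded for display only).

price = 24.480038
ν = 24.802037

σ√T = 0.5866·√1.5651 = 0.733860
d₁ = (ln(S/K) + (r+σ²/2)T) / (σ√T) = (ln(64.19/53.9) + (0.0518+0.5866²/2)·1.5651) / 0.733860 = (0.174717 + 0.350347) / 0.733860 = 0.715483
d₂ = d₁ − σ√T = 0.715483 − 0.733860 = -0.018377
e^{−rT} = e^{−0.0518·1.5651} = 0.922127
N(d₁) = 0.762845,  N(d₂) = 0.492669
Call price V = S·N(d₁) − K·e^{−rT}·N(d₂) = 48.967001 − 24.486963 = 24.480038
φ(d₁) = (1/√(2π))·e^{−d₁²/2} = 0.308851
ν = S·φ(d₁)·√T = 24.802037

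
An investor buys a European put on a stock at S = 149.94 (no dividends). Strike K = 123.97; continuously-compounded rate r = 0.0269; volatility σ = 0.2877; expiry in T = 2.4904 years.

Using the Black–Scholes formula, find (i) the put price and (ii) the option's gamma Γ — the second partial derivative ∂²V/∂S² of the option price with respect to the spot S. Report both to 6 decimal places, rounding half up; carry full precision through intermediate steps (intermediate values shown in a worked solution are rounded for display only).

price = 10.514609
Γ = 0.004278

σ√T = 0.2877·√2.4904 = 0.454019
d₁ = (ln(S/K) + (r+σ²/2)T) / (σ√T) = (ln(149.94/123.97) + (0.0269+0.2877²/2)·2.4904) / 0.454019 = (0.190196 + 0.170059) / 0.454019 = 0.793478
d₂ = d₁ − σ√T = 0.793478 − 0.454019 = 0.339458
e^{−rT} = e^{−0.0269·2.4904} = 0.935203
N(−d₁) = 0.213750,  N(−d₂) = 0.367132
Put price V = K·e^{−rT}·N(−d₂) − S·N(−d₁) = 42.564259 − 32.049650 = 10.514609
φ(d₁) = (1/√(2π))·e^{−d₁²/2} = 0.291201
Γ = φ(d₁) / (S·σ·√T) = 0.004278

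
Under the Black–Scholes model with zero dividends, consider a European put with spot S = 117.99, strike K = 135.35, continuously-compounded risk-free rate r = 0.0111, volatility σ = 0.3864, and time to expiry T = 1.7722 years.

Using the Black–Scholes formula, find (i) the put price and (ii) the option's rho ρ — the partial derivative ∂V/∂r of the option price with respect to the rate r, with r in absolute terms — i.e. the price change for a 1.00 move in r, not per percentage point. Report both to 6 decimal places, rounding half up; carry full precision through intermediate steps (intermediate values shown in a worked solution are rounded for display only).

σ√T = 0.3864·√1.7722 = 0.514391
d₁ = (ln(S/K) + (r+σ²/2)T) / (σ√T) = (ln(117.99/135.35) + (0.0111+0.3864²/2)·1.7722) / 0.514391 = (-0.137264 + 0.151971) / 0.514391 = 0.028590
d₂ = d₁ − σ√T = 0.028590 − 0.514391 = -0.485801
e^{−rT} = e^{−0.0111·1.7722} = 0.980521
N(−d₁) = 0.488596,  N(−d₂) = 0.686446
Put price V = K·e^{−rT}·N(−d₂) − S·N(−d₁) = 91.100637 − 57.649421 = 33.451216
ρ = −K·T·e^{−rT}·N(−d₂) = -161.448549

price = 33.451216
ρ = -161.448549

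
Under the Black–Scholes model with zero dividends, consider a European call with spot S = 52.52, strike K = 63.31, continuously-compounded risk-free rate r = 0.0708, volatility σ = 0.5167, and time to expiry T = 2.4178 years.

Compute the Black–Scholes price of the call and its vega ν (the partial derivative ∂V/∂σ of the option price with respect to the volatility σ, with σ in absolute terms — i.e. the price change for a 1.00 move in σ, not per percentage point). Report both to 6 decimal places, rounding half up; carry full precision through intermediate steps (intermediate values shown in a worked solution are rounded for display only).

σ√T = 0.5167·√2.4178 = 0.803431
d₁ = (ln(S/K) + (r+σ²/2)T) / (σ√T) = (ln(52.52/63.31) + (0.0708+0.5167²/2)·2.4178) / 0.803431 = (-0.186849 + 0.493931) / 0.803431 = 0.382213
d₂ = d₁ − σ√T = 0.382213 − 0.803431 = -0.421218
e^{−rT} = e^{−0.0708·2.4178} = 0.842670
N(d₁) = 0.648848,  N(d₂) = 0.336798
Call price V = S·N(d₁) − K·e^{−rT}·N(d₂) = 34.077512 − 17.967971 = 16.109541
φ(d₁) = (1/√(2π))·e^{−d₁²/2} = 0.370841
ν = S·φ(d₁)·√T = 30.284656

price = 16.109541
ν = 30.284656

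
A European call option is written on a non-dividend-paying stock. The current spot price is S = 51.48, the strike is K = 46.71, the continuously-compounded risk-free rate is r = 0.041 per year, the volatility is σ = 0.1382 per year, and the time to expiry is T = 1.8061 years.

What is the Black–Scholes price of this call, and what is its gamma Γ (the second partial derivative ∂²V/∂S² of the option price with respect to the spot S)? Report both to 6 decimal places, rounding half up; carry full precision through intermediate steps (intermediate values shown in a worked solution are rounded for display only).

σ√T = 0.1382·√1.8061 = 0.185729
d₁ = (ln(S/K) + (r+σ²/2)T) / (σ√T) = (ln(51.48/46.71) + (0.041+0.1382²/2)·1.8061) / 0.185729 = (0.097235 + 0.091298) / 0.185729 = 1.015098
d₂ = d₁ − σ√T = 1.015098 − 0.185729 = 0.829369
e^{−rT} = e^{−0.041·1.8061} = 0.928625
N(d₁) = 0.844970,  N(d₂) = 0.796552
Call price V = S·N(d₁) − K·e^{−rT}·N(d₂) = 43.499077 − 34.551315 = 8.947762
φ(d₁) = (1/√(2π))·e^{−d₁²/2} = 0.238318
Γ = φ(d₁) / (S·σ·√T) = 0.024925

price = 8.947762
Γ = 0.024925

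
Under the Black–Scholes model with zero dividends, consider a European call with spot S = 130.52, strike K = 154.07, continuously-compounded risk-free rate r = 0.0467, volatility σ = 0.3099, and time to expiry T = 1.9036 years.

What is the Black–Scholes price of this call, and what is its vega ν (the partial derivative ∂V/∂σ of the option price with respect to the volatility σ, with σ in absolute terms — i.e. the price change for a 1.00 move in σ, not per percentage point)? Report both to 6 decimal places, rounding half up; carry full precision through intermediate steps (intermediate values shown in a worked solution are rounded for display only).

σ√T = 0.3099·√1.9036 = 0.427572
d₁ = (ln(S/K) + (r+σ²/2)T) / (σ√T) = (ln(130.52/154.07) + (0.0467+0.3099²/2)·1.9036) / 0.427572 = (-0.165881 + 0.180307) / 0.427572 = 0.033741
d₂ = d₁ − σ√T = 0.033741 − 0.427572 = -0.393832
e^{−rT} = e^{−0.0467·1.9036} = 0.914939
N(d₁) = 0.513458,  N(d₂) = 0.346853
Call price V = S·N(d₁) − K·e^{−rT}·N(d₂) = 67.016536 − 48.893956 = 18.122580
φ(d₁) = (1/√(2π))·e^{−d₁²/2} = 0.398715
ν = S·φ(d₁)·√T = 71.800550

price = 18.122580
ν = 71.800550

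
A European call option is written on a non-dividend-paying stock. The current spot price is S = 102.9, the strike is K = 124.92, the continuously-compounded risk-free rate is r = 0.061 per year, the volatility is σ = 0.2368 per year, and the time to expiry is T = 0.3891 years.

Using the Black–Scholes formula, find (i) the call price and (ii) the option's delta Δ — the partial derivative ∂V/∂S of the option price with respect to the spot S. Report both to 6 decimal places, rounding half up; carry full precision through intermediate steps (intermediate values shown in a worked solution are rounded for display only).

price = 1.021539
Δ = 0.140458

σ√T = 0.2368·√0.3891 = 0.147711
d₁ = (ln(S/K) + (r+σ²/2)T) / (σ√T) = (ln(102.9/124.92) + (0.061+0.2368²/2)·0.3891) / 0.147711 = (-0.193916 + 0.034644) / 0.147711 = -1.078266
d₂ = d₁ − σ√T = -1.078266 − 0.147711 = -1.225977
e^{−rT} = e^{−0.061·0.3891} = 0.976544
N(d₁) = 0.140458,  N(d₂) = 0.110104
Call price V = S·N(d₁) − K·e^{−rT}·N(d₂) = 14.453082 − 13.431543 = 1.021539
Δ = N(d₁) = 0.140458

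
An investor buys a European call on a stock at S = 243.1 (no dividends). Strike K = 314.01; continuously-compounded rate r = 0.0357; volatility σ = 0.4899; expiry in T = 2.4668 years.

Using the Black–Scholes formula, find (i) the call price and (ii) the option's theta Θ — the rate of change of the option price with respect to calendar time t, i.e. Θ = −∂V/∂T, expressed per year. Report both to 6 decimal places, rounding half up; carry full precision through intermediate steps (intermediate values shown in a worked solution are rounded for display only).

price = 59.046146
Θ = -17.722374

σ√T = 0.4899·√2.4668 = 0.769439
d₁ = (ln(S/K) + (r+σ²/2)T) / (σ√T) = (ln(243.1/314.01) + (0.0357+0.4899²/2)·2.4668) / 0.769439 = (-0.255952 + 0.384083) / 0.769439 = 0.166526
d₂ = d₁ − σ√T = 0.166526 − 0.769439 = -0.602914
e^{−rT} = e^{−0.0357·2.4668} = 0.915702
N(d₁) = 0.566128,  N(d₂) = 0.273283
Call price V = S·N(d₁) − K·e^{−rT}·N(d₂) = 137.625789 − 78.579643 = 59.046146
φ(d₁) = (1/√(2π))·e^{−d₁²/2} = 0.393449
Θ = −S·φ(d₁)·σ/(2√T) − r·K·e^{−rT}·N(d₂) = −14.917081 − 2.805293 = -17.722374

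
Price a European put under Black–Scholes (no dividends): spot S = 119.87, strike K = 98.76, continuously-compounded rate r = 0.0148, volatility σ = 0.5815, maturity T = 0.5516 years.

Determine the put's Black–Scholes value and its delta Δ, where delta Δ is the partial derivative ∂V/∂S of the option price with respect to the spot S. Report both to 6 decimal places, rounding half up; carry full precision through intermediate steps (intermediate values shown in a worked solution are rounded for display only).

σ√T = 0.5815·√0.5516 = 0.431879
d₁ = (ln(S/K) + (r+σ²/2)T) / (σ√T) = (ln(119.87/98.76) + (0.0148+0.5815²/2)·0.5516) / 0.431879 = (0.193715 + 0.101423) / 0.431879 = 0.683383
d₂ = d₁ − σ√T = 0.683383 − 0.431879 = 0.251504
e^{−rT} = e^{−0.0148·0.5516} = 0.991870
N(−d₁) = 0.247183,  N(−d₂) = 0.400712
Put price V = K·e^{−rT}·N(−d₂) − S·N(−d₁) = 39.252586 − 29.629770 = 9.622816
Δ = −N(−d₁) = -0.247183

price = 9.622816
Δ = -0.247183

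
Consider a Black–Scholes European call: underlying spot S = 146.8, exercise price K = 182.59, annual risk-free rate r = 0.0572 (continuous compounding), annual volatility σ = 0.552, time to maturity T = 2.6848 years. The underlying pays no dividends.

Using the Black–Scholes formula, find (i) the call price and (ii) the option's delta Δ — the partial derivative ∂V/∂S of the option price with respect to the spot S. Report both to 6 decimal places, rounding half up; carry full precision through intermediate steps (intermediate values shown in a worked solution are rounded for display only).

σ√T = 0.552·√2.6848 = 0.904472
d₁ = (ln(S/K) + (r+σ²/2)T) / (σ√T) = (ln(146.8/182.59) + (0.0572+0.552²/2)·2.6848) / 0.904472 = (-0.218172 + 0.562605) / 0.904472 = 0.380811
d₂ = d₁ − σ√T = 0.380811 − 0.904472 = -0.523661
e^{−rT} = e^{−0.0572·2.6848} = 0.857640
N(d₁) = 0.648328,  N(d₂) = 0.300257
Call price V = S·N(d₁) − K·e^{−rT}·N(d₂) = 95.174605 − 47.019259 = 48.155346
Δ = N(d₁) = 0.648328

price = 48.155346
Δ = 0.648328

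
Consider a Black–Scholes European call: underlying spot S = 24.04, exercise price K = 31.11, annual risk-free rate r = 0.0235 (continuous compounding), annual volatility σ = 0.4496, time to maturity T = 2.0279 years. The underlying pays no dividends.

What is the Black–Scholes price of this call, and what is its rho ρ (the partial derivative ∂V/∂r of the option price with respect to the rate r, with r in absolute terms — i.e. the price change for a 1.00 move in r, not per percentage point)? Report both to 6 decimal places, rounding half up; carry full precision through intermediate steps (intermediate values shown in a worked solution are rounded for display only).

σ√T = 0.4496·√2.0279 = 0.640250
d₁ = (ln(S/K) + (r+σ²/2)T) / (σ√T) = (ln(24.04/31.11) + (0.0235+0.4496²/2)·2.0279) / 0.640250 = (-0.257810 + 0.252616) / 0.640250 = -0.008113
d₂ = d₁ − σ√T = -0.008113 − 0.640250 = -0.648363
e^{−rT} = e^{−0.0235·2.0279} = 0.953462
N(d₁) = 0.496763,  N(d₂) = 0.258375
Call price V = S·N(d₁) − K·e^{−rT}·N(d₂) = 11.942190 − 7.663972 = 4.278217
ρ = K·T·e^{−rT}·N(d₂) = 15.541770

price = 4.278217
ρ = 15.541770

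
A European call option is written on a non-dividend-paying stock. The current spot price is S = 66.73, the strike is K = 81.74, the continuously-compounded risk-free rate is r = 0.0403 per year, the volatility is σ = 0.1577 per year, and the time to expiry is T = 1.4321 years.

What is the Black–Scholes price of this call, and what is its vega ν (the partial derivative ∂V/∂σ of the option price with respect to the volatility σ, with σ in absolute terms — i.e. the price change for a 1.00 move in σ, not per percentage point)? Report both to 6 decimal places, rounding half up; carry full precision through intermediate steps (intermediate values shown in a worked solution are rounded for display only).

σ√T = 0.1577·√1.4321 = 0.188720
d₁ = (ln(S/K) + (r+σ²/2)T) / (σ√T) = (ln(66.73/81.74) + (0.0403+0.1577²/2)·1.4321) / 0.188720 = (-0.202889 + 0.075521) / 0.188720 = -0.674902
d₂ = d₁ − σ√T = -0.674902 − 0.188720 = -0.863622
e^{−rT} = e^{−0.0403·1.4321} = 0.943920
N(d₁) = 0.249869,  N(d₂) = 0.193898
Call price V = S·N(d₁) − K·e^{−rT}·N(d₂) = 16.673767 − 14.960389 = 1.713378
φ(d₁) = (1/√(2π))·e^{−d₁²/2} = 0.317688
ν = S·φ(d₁)·√T = 25.369329

price = 1.713378
ν = 25.369329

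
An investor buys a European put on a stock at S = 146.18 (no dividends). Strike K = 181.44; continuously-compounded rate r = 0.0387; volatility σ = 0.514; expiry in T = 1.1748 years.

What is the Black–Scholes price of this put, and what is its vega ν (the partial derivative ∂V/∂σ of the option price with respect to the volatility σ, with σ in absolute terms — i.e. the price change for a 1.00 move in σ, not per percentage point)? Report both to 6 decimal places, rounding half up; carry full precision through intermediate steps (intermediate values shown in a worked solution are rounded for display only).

price = 50.240366
ν = 63.184909

σ√T = 0.514·√1.1748 = 0.557115
d₁ = (ln(S/K) + (r+σ²/2)T) / (σ√T) = (ln(146.18/181.44) + (0.0387+0.514²/2)·1.1748) / 0.557115 = (-0.216086 + 0.200653) / 0.557115 = -0.027701
d₂ = d₁ − σ√T = -0.027701 − 0.557115 = -0.584817
e^{−rT} = e^{−0.0387·1.1748} = 0.955553
N(−d₁) = 0.511050,  N(−d₂) = 0.720664
Put price V = K·e^{−rT}·N(−d₂) − S·N(−d₁) = 124.945624 − 74.705258 = 50.240366
φ(d₁) = (1/√(2π))·e^{−d₁²/2} = 0.398789
ν = S·φ(d₁)·√T = 63.184909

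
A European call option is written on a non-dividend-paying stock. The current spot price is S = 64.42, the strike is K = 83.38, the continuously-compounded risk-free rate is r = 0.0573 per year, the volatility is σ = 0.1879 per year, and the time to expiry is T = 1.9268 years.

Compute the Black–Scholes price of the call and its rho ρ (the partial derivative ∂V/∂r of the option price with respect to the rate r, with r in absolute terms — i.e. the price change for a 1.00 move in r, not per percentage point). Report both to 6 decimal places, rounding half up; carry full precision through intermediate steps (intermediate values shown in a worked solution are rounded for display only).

price = 3.209749
ρ = 34.979192

σ√T = 0.1879·√1.9268 = 0.260823
d₁ = (ln(S/K) + (r+σ²/2)T) / (σ√T) = (ln(64.42/83.38) + (0.0573+0.1879²/2)·1.9268) / 0.260823 = (-0.257984 + 0.144420) / 0.260823 = -0.435409
d₂ = d₁ − σ√T = -0.435409 − 0.260823 = -0.696232
e^{−rT} = e^{−0.0573·1.9268} = 0.895471
N(d₁) = 0.331633,  N(d₂) = 0.243142
Call price V = S·N(d₁) − K·e^{−rT}·N(d₂) = 21.363783 − 18.154034 = 3.209749
ρ = K·T·e^{−rT}·N(d₂) = 34.979192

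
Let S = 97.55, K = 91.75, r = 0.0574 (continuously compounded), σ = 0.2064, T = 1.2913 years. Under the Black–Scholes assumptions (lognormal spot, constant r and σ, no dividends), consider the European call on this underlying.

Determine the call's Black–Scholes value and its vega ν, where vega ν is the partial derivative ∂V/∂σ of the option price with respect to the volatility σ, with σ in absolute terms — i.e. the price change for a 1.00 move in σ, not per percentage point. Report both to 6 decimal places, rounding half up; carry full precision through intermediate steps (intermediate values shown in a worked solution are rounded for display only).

σ√T = 0.2064·√1.2913 = 0.234543
d₁ = (ln(S/K) + (r+σ²/2)T) / (σ√T) = (ln(97.55/91.75) + (0.0574+0.2064²/2)·1.2913) / 0.234543 = (0.061298 + 0.101626) / 0.234543 = 0.694641
d₂ = d₁ − σ√T = 0.694641 − 0.234543 = 0.460098
e^{−rT} = e^{−0.0574·1.2913} = 0.928560
N(d₁) = 0.756360,  N(d₂) = 0.677277
Call price V = S·N(d₁) − K·e^{−rT}·N(d₂) = 73.782907 − 57.700848 = 16.082059
φ(d₁) = (1/√(2π))·e^{−d₁²/2} = 0.313423
ν = S·φ(d₁)·√T = 34.743348

price = 16.082059
ν = 34.743348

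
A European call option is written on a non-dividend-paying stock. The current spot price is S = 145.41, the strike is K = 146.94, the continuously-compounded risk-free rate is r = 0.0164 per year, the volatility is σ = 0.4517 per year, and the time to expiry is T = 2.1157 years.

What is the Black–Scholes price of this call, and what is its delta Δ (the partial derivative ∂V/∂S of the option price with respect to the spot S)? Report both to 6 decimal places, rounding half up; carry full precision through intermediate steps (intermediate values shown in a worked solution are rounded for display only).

σ√T = 0.4517·√2.1157 = 0.657018
d₁ = (ln(S/K) + (r+σ²/2)T) / (σ√T) = (ln(145.41/146.94) + (0.0164+0.4517²/2)·2.1157) / 0.657018 = (-0.010467 + 0.250534) / 0.657018 = 0.365388
d₂ = d₁ − σ√T = 0.365388 − 0.657018 = -0.291629
e^{−rT} = e^{−0.0164·2.1157} = 0.965898
N(d₁) = 0.642589,  N(d₂) = 0.385285
Call price V = S·N(d₁) − K·e^{−rT}·N(d₂) = 93.438902 − 54.683110 = 38.755792
Δ = N(d₁) = 0.642589

price = 38.755792
Δ = 0.642589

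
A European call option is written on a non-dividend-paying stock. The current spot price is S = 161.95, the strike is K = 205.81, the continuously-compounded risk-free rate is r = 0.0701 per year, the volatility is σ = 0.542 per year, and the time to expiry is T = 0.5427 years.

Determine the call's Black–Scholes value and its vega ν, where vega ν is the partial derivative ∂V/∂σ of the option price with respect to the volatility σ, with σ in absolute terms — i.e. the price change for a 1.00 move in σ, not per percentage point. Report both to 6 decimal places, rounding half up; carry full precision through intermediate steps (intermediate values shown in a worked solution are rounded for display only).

σ√T = 0.542·√0.5427 = 0.399282
d₁ = (ln(S/K) + (r+σ²/2)T) / (σ√T) = (ln(161.95/205.81) + (0.0701+0.542²/2)·0.5427) / 0.399282 = (-0.239666 + 0.117756) / 0.399282 = -0.305323
d₂ = d₁ − σ√T = -0.305323 − 0.399282 = -0.704604
e^{−rT} = e^{−0.0701·0.5427} = 0.962671
N(d₁) = 0.380060,  N(d₂) = 0.240528
Call price V = S·N(d₁) − K·e^{−rT}·N(d₂) = 61.550760 − 47.655250 = 13.895509
φ(d₁) = (1/√(2π))·e^{−d₁²/2} = 0.380774
ν = S·φ(d₁)·√T = 45.428465

price = 13.895509
ν = 45.428465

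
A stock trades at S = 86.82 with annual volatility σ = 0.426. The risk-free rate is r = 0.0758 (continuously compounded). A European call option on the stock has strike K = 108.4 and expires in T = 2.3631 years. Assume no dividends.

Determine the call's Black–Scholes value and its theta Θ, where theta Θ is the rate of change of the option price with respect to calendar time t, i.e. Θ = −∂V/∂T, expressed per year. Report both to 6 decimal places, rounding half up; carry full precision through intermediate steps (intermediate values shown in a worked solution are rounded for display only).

σ√T = 0.426·√2.3631 = 0.654863
d₁ = (ln(S/K) + (r+σ²/2)T) / (σ√T) = (ln(86.82/108.4) + (0.0758+0.426²/2)·2.3631) / 0.654863 = (-0.221991 + 0.393546) / 0.654863 = 0.261971
d₂ = d₁ − σ√T = 0.261971 − 0.654863 = -0.392893
e^{−rT} = e^{−0.0758·2.3631} = 0.836003
N(d₁) = 0.603328,  N(d₂) = 0.347199
Call price V = S·N(d₁) − K·e^{−rT}·N(d₂) = 52.380929 − 31.464153 = 20.916776
φ(d₁) = (1/√(2π))·e^{−d₁²/2} = 0.385485
Θ = −S·φ(d₁)·σ/(2√T) − r·K·e^{−rT}·N(d₂) = −4.637308 − 2.384983 = -7.022290

price = 20.916776
Θ = -7.022290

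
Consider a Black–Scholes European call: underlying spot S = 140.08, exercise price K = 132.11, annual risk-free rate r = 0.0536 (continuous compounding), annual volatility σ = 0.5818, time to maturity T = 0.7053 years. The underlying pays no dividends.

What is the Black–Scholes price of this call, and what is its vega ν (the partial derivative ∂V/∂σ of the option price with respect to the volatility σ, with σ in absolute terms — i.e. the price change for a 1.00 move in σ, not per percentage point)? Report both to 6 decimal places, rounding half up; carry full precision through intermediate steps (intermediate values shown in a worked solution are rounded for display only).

price = 32.719414
ν = 42.572977

σ√T = 0.5818·√0.7053 = 0.488608
d₁ = (ln(S/K) + (r+σ²/2)T) / (σ√T) = (ln(140.08/132.11) + (0.0536+0.5818²/2)·0.7053) / 0.488608 = (0.058579 + 0.157173) / 0.488608 = 0.441564
d₂ = d₁ − σ√T = 0.441564 − 0.488608 = -0.047044
e^{−rT} = e^{−0.0536·0.7053} = 0.962902
N(d₁) = 0.670598,  N(d₂) = 0.481239
Call price V = S·N(d₁) − K·e^{−rT}·N(d₂) = 93.937321 − 61.217907 = 32.719414
φ(d₁) = (1/√(2π))·e^{−d₁²/2} = 0.361885
ν = S·φ(d₁)·√T = 42.572977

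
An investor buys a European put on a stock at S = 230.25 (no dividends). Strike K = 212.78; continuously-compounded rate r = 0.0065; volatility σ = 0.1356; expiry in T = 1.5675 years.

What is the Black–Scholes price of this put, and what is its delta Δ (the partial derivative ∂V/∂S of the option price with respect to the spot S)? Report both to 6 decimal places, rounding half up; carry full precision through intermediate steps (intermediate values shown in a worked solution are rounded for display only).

σ√T = 0.1356·√1.5675 = 0.169771
d₁ = (ln(S/K) + (r+σ²/2)T) / (σ√T) = (ln(230.25/212.78) + (0.0065+0.1356²/2)·1.5675) / 0.169771 = (0.078907 + 0.024600) / 0.169771 = 0.609685
d₂ = d₁ − σ√T = 0.609685 − 0.169771 = 0.439914
e^{−rT} = e^{−0.0065·1.5675} = 0.989863
N(−d₁) = 0.271035,  N(−d₂) = 0.330000
Put price V = K·e^{−rT}·N(−d₂) − S·N(−d₁) = 69.505572 − 62.405898 = 7.099674
Δ = −N(−d₁) = -0.271035

price = 7.099674
Δ = -0.271035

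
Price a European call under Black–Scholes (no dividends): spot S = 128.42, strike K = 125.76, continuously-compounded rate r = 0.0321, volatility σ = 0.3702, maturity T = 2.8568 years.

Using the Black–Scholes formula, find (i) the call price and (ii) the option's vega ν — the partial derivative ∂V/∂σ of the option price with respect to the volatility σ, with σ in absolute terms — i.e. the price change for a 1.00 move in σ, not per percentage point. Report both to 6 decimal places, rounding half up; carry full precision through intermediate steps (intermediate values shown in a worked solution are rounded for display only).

price = 37.167580
ν = 76.689147

σ√T = 0.3702·√2.8568 = 0.625715
d₁ = (ln(S/K) + (r+σ²/2)T) / (σ√T) = (ln(128.42/125.76) + (0.0321+0.3702²/2)·2.8568) / 0.625715 = (0.020931 + 0.287463) / 0.625715 = 0.492866
d₂ = d₁ − σ√T = 0.492866 − 0.625715 = -0.132849
e^{−rT} = e^{−0.0321·2.8568} = 0.912376
N(d₁) = 0.688946,  N(d₂) = 0.447157
Call price V = S·N(d₁) − K·e^{−rT}·N(d₂) = 88.474494 − 51.306915 = 37.167580
φ(d₁) = (1/√(2π))·e^{−d₁²/2} = 0.353314
ν = S·φ(d₁)·√T = 76.689147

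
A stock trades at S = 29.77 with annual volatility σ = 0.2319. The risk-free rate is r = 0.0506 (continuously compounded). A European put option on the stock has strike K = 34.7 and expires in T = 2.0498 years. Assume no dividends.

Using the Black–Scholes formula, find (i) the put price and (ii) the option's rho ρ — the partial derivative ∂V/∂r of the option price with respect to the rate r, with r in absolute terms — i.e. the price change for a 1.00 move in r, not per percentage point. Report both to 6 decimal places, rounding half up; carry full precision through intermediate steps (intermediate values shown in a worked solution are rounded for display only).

σ√T = 0.2319·√2.0498 = 0.332014
d₁ = (ln(S/K) + (r+σ²/2)T) / (σ√T) = (ln(29.77/34.7) + (0.0506+0.2319²/2)·2.0498) / 0.332014 = (-0.153239 + 0.158837) / 0.332014 = 0.016861
d₂ = d₁ − σ√T = 0.016861 − 0.332014 = -0.315153
e^{−rT} = e^{−0.0506·2.0498} = 0.901478
N(−d₁) = 0.493274,  N(−d₂) = 0.623677
Put price V = K·e^{−rT}·N(−d₂) − S·N(−d₁) = 19.509425 − 14.684761 = 4.824664
ρ = −K·T·e^{−rT}·N(−d₂) = -39.990419

price = 4.824664
ρ = -39.990419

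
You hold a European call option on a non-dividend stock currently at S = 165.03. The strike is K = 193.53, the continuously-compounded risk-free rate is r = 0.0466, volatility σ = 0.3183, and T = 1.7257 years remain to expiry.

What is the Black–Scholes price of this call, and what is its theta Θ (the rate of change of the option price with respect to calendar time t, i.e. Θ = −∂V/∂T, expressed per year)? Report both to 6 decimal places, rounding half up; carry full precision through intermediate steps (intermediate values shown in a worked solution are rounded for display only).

σ√T = 0.3183·√1.7257 = 0.418138
d₁ = (ln(S/K) + (r+σ²/2)T) / (σ√T) = (ln(165.03/193.53) + (0.0466+0.3183²/2)·1.7257) / 0.418138 = (-0.159305 + 0.167837) / 0.418138 = 0.020405
d₂ = d₁ − σ√T = 0.020405 − 0.418138 = -0.397733
e^{−rT} = e^{−0.0466·1.7257} = 0.922731
N(d₁) = 0.508140,  N(d₂) = 0.345413
Call price V = S·N(d₁) − K·e^{−rT}·N(d₂) = 83.858290 − 61.682594 = 22.175696
φ(d₁) = (1/√(2π))·e^{−d₁²/2} = 0.398859
Θ = −S·φ(d₁)·σ/(2√T) − r·K·e^{−rT}·N(d₂) = −7.974557 − 2.874409 = -10.848966

price = 22.175696
Θ = -10.848966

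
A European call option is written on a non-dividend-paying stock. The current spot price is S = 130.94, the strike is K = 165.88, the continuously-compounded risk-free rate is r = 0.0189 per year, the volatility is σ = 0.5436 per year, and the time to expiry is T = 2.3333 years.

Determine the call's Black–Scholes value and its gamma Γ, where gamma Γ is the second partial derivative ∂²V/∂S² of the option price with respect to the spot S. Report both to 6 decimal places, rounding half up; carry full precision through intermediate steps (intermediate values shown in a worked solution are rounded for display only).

price = 33.914460
Γ = 0.003608

σ√T = 0.5436·√2.3333 = 0.830357
d₁ = (ln(S/K) + (r+σ²/2)T) / (σ√T) = (ln(130.94/165.88) + (0.0189+0.5436²/2)·2.3333) / 0.830357 = (-0.236525 + 0.388846) / 0.830357 = 0.183439
d₂ = d₁ − σ√T = 0.183439 − 0.830357 = -0.646917
e^{−rT} = e^{−0.0189·2.3333} = 0.956859
N(d₁) = 0.572773,  N(d₂) = 0.258843
Call price V = S·N(d₁) − K·e^{−rT}·N(d₂) = 74.998944 − 41.084484 = 33.914460
φ(d₁) = (1/√(2π))·e^{−d₁²/2} = 0.392286
Γ = φ(d₁) / (S·σ·√T) = 0.003608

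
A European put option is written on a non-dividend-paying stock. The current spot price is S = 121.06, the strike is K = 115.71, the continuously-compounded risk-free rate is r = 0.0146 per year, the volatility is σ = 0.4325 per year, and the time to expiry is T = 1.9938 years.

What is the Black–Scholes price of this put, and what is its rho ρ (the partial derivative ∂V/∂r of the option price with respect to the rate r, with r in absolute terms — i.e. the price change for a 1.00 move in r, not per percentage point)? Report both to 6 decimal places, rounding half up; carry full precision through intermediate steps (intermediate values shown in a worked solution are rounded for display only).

σ√T = 0.4325·√1.9938 = 0.610699
d₁ = (ln(S/K) + (r+σ²/2)T) / (σ√T) = (ln(121.06/115.71) + (0.0146+0.4325²/2)·1.9938) / 0.610699 = (0.045199 + 0.215586) / 0.610699 = 0.427027
d₂ = d₁ − σ√T = 0.427027 − 0.610699 = -0.183671
e^{−rT} = e^{−0.0146·1.9938} = 0.971310
N(−d₁) = 0.334680,  N(−d₂) = 0.572864
Put price V = K·e^{−rT}·N(−d₂) − S·N(−d₁) = 64.384381 − 40.516318 = 23.868063
ρ = −K·T·e^{−rT}·N(−d₂) = -128.369580

price = 23.868063
ρ = -128.369580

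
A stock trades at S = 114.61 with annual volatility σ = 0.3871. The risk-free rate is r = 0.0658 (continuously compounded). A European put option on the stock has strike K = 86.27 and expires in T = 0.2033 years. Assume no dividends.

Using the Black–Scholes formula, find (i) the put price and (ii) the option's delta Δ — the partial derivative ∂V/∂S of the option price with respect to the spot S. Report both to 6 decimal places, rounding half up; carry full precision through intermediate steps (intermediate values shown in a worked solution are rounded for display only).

σ√T = 0.3871·√0.2033 = 0.174539
d₁ = (ln(S/K) + (r+σ²/2)T) / (σ√T) = (ln(114.61/86.27) + (0.0658+0.3871²/2)·0.2033) / 0.174539 = (0.284053 + 0.028609) / 0.174539 = 1.791363
d₂ = d₁ − σ√T = 1.791363 − 0.174539 = 1.616824
e^{−rT} = e^{−0.0658·0.2033} = 0.986712
N(−d₁) = 0.036618,  N(−d₂) = 0.052958
Put price V = K·e^{−rT}·N(−d₂) − S·N(−d₁) = 4.507992 − 4.196740 = 0.311252
Δ = −N(−d₁) = -0.036618

price = 0.311252
Δ = -0.036618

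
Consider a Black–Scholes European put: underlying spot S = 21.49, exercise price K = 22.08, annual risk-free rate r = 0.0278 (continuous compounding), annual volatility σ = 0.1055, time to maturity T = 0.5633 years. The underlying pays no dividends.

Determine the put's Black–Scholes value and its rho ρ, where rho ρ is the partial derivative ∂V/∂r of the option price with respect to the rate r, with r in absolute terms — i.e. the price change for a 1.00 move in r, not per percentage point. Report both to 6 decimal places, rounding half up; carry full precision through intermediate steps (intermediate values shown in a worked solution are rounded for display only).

price = 0.813116
ρ = -7.015374

σ√T = 0.1055·√0.5633 = 0.079181
d₁ = (ln(S/K) + (r+σ²/2)T) / (σ√T) = (ln(21.49/22.08) + (0.0278+0.1055²/2)·0.5633) / 0.079181 = (-0.027085 + 0.018795) / 0.079181 = -0.104696
d₂ = d₁ − σ√T = -0.104696 − 0.079181 = -0.183877
e^{−rT} = e^{−0.0278·0.5633} = 0.984462
N(−d₁) = 0.541691,  N(−d₂) = 0.572945
Put price V = K·e^{−rT}·N(−d₂) − S·N(−d₁) = 12.454063 − 11.640947 = 0.813116
ρ = −K·T·e^{−rT}·N(−d₂) = -7.015374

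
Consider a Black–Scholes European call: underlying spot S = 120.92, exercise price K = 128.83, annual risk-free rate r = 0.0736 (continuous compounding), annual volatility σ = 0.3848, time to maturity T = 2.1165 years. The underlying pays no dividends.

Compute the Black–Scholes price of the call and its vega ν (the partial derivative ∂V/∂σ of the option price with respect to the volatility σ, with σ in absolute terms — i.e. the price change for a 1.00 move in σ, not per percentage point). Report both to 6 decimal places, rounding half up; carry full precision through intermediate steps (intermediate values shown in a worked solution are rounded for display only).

σ√T = 0.3848·√2.1165 = 0.559815
d₁ = (ln(S/K) + (r+σ²/2)T) / (σ√T) = (ln(120.92/128.83) + (0.0736+0.3848²/2)·2.1165) / 0.559815 = (-0.063365 + 0.312471) / 0.559815 = 0.444980
d₂ = d₁ − σ√T = 0.444980 − 0.559815 = -0.114835
e^{−rT} = e^{−0.0736·2.1165} = 0.855752
N(d₁) = 0.671833,  N(d₂) = 0.454288
Call price V = S·N(d₁) − K·e^{−rT}·N(d₂) = 81.238015 − 50.083683 = 31.154331
φ(d₁) = (1/√(2π))·e^{−d₁²/2} = 0.361338
ν = S·φ(d₁)·√T = 63.565389

price = 31.154331
ν = 63.565389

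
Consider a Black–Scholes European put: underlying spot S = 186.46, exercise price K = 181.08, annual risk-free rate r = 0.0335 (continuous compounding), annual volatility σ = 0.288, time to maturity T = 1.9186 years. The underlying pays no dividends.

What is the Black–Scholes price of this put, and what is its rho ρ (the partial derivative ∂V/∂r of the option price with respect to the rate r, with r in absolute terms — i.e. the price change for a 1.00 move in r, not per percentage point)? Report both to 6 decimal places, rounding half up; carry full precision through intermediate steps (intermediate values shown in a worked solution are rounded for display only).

σ√T = 0.288·√1.9186 = 0.398919
d₁ = (ln(S/K) + (r+σ²/2)T) / (σ√T) = (ln(186.46/181.08) + (0.0335+0.288²/2)·1.9186) / 0.398919 = (0.029278 + 0.143841) / 0.398919 = 0.433971
d₂ = d₁ − σ√T = 0.433971 − 0.398919 = 0.035052
e^{−rT} = e^{−0.0335·1.9186} = 0.937749
N(−d₁) = 0.332155,  N(−d₂) = 0.486019
Put price V = K·e^{−rT}·N(−d₂) − S·N(−d₁) = 82.529755 − 61.933605 = 20.596151
ρ = −K·T·e^{−rT}·N(−d₂) = -158.341588

price = 20.596151
ρ = -158.341588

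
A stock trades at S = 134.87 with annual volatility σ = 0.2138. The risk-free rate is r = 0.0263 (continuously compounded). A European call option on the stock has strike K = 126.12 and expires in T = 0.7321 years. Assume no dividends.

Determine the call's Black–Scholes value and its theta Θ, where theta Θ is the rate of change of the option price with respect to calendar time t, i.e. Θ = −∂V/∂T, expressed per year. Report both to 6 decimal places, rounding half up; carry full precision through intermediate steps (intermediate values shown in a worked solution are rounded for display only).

σ√T = 0.2138·√0.7321 = 0.182933
d₁ = (ln(S/K) + (r+σ²/2)T) / (σ√T) = (ln(134.87/126.12) + (0.0263+0.2138²/2)·0.7321) / 0.182933 = (0.067078 + 0.035987) / 0.182933 = 0.563397
d₂ = d₁ − σ√T = 0.563397 − 0.182933 = 0.380463
e^{−rT} = e^{−0.0263·0.7321} = 0.980930
N(d₁) = 0.713418,  N(d₂) = 0.648199
Call price V = S·N(d₁) − K·e^{−rT}·N(d₂) = 96.218634 − 80.191897 = 16.026737
φ(d₁) = (1/√(2π))·e^{−d₁²/2} = 0.340396
Θ = −S·φ(d₁)·σ/(2√T) − r·K·e^{−rT}·N(d₂) = −5.735773 − 2.109047 = -7.844820

price = 16.026737
Θ = -7.844820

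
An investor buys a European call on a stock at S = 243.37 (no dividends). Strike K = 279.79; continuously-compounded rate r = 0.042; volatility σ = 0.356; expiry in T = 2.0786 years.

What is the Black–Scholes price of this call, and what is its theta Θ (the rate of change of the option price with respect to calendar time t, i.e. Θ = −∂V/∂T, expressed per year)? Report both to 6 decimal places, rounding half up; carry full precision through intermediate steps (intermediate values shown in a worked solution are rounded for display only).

σ√T = 0.356·√2.0786 = 0.513258
d₁ = (ln(S/K) + (r+σ²/2)T) / (σ√T) = (ln(243.37/279.79) + (0.042+0.356²/2)·2.0786) / 0.513258 = (-0.139456 + 0.219018) / 0.513258 = 0.155013
d₂ = d₁ − σ√T = 0.155013 − 0.513258 = -0.358245
e^{−rT} = e^{−0.042·2.0786} = 0.916401
N(d₁) = 0.561594,  N(d₂) = 0.360080
Call price V = S·N(d₁) − K·e^{−rT}·N(d₂) = 136.675228 − 92.324466 = 44.350762
φ(d₁) = (1/√(2π))·e^{−d₁²/2} = 0.394178
Θ = −S·φ(d₁)·σ/(2√T) − r·K·e^{−rT}·N(d₂) = −11.843875 − 3.877628 = -15.721503

price = 44.350762
Θ = -15.721503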